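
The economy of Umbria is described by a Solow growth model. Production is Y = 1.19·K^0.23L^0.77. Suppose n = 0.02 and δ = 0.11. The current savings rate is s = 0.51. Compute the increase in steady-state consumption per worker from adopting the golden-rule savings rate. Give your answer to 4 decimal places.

The effective depreciation rate is n + δ = 0.02 + 0.11 = 0.13.
Current steady state (s = 0.51): k* = (0.51·1.19/0.13)^(1/0.77) ≈ 7.3970, y* = 1.19·7.3970^0.23 ≈ 1.8855, c* = (1−0.51)·1.8855 ≈ 0.9239.
At the golden rule the marginal product of capital equals n+δ: 0.23·1.19·k^(0.23−1) = 0.13. Solving, k_gold = (0.23·1.19/0.13)^(1/0.77) ≈ 2.6297.
y_gold = 1.19·2.6297^0.23 ≈ 1.4864, c_gold = y_gold − 0.13·k_gold ≈ 1.1445.
Gain: Δc = 1.1445 − 0.9239 ≈ 0.2206.

Δc ≈ 0.2206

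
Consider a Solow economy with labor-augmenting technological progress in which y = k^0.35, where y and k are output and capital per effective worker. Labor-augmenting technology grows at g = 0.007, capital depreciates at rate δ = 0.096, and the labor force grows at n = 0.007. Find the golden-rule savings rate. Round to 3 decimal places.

Capital per effective worker breaks even when investment replaces (n + g + δ)·k; here n + g + δ = 0.11.
At the golden rule MPK = n+g+δ, and in any Cobb-Douglas steady state s = (n+g+δ)·k/y = MPK·k/y = capital's share 0.35.

s_gold = 0.350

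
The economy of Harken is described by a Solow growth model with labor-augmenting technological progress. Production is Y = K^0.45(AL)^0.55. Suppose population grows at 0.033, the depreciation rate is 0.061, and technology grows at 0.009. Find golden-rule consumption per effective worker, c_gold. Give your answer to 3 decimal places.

c_gold ≈ 1.838

n + g + δ = 0.033 + 0.009 + 0.061 = 0.103.
At the golden rule the marginal product of capital equals n+g+δ: 0.45·k^(0.45−1) = 0.103. Solving, k_gold = (0.45/0.103)^(1/0.55) ≈ 14.5989.
y_gold = 14.5989^0.45 ≈ 3.3415.
c_gold = y_gold − (n+g+δ)·k_gold = 3.3415 − 0.103·14.5989 ≈ 1.8378.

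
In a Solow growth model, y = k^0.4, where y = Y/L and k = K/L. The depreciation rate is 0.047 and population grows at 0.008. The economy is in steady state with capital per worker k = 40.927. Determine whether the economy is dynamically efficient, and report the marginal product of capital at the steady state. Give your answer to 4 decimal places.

The effective depreciation rate is n + δ = 0.008 + 0.047 = 0.055.
MPK = 0.4·k^(0.4−1) = 0.4·40.927^(-0.6) ≈ 0.0431.
MPK < 0.055, so the economy is dynamically inefficient (over-saving).

dynamically inefficient; MPK ≈ 0.0431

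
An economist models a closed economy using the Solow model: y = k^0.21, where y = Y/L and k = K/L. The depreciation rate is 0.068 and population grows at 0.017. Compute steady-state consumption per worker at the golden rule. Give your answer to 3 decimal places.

Capital per worker breaks even when investment replaces (n + δ)·k; here n + δ = 0.085.
Setting f'(k) = n+δ gives 0.21·k^(0.21−1) = 0.085, hence k_gold = (0.21/0.085)^(1/0.79) ≈ 3.1421.
y_gold = 3.1421^0.21 ≈ 1.2718.
c_gold = y_gold − (n+δ)·k_gold = 1.2718 − 0.085·3.1421 ≈ 1.0047.

c_gold ≈ 1.005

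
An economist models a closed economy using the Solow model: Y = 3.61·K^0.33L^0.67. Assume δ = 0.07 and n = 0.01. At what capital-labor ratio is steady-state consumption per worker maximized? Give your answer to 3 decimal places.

The effective depreciation rate is n + δ = 0.01 + 0.07 = 0.08.
At the golden rule the marginal product of capital equals n+δ: 0.33·3.61·k^(0.33−1) = 0.08. Solving, k_gold = (0.33·3.61/0.08)^(1/0.67) ≈ 56.3175.

k_gold ≈ 56.318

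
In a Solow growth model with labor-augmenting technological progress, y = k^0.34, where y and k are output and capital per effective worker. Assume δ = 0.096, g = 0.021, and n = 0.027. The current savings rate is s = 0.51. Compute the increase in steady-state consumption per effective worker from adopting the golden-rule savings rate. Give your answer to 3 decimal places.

Δc ≈ 0.087

Break-even investment rate: n + g + δ = 0.027 + 0.021 + 0.096 = 0.144.
Current steady state (s = 0.51): k* = (0.51/0.144)^(1/0.66) ≈ 6.7941, y* = 6.7941^0.34 ≈ 1.9183, c* = (1−0.51)·1.9183 ≈ 0.9400.
Setting f'(k) = n+g+δ gives 0.34·k^(0.34−1) = 0.144, hence k_gold = (0.34/0.144)^(1/0.66) ≈ 3.6756.
y_gold = 3.6756^0.34 ≈ 1.5567, c_gold = y_gold − 0.144·k_gold ≈ 1.0274.
Gain: Δc = 1.0274 − 0.9400 ≈ 0.0875.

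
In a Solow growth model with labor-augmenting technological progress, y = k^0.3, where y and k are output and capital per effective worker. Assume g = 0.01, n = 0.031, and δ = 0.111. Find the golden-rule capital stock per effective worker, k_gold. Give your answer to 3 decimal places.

k_gold ≈ 2.641

The effective depreciation rate is n + g + δ = 0.031 + 0.01 + 0.111 = 0.152.
Maximizing c = f(k) − (n+g+δ)·k gives f'(k) = n+g+δ, i.e. 0.3·k^(0.3−1) = 0.152, so k_gold = (0.3/0.152)^(1/0.7) ≈ 2.6413.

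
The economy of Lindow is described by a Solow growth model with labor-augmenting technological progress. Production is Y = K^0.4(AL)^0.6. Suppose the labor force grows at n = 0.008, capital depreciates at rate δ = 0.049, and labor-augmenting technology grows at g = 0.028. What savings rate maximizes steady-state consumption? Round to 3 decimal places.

s_gold = 0.400

Break-even investment rate: n + g + δ = 0.008 + 0.028 + 0.049 = 0.085.
At the golden rule MPK = n+g+δ, and in any Cobb-Douglas steady state s = (n+g+δ)·k/y = MPK·k/y = capital's share 0.4.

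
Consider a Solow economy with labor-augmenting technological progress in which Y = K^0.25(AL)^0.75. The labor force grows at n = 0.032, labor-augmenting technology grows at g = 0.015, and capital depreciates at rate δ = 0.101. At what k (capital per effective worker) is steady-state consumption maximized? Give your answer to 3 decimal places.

k_gold ≈ 2.012

n + g + δ = 0.032 + 0.015 + 0.101 = 0.148.
Setting f'(k) = n+g+δ gives 0.25·k^(0.25−1) = 0.148, hence k_gold = (0.25/0.148)^(1/0.75) ≈ 2.0117.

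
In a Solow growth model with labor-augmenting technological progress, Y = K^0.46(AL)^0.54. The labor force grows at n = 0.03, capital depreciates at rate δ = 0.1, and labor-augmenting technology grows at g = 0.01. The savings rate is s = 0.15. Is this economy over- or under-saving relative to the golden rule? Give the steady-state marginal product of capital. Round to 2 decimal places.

The effective depreciation rate is n + g + δ = 0.03 + 0.01 + 0.1 = 0.14.
Steady-state k*: s·k^0.46 = 0.14·k gives k* = (0.15/0.14)^(1/0.54) ≈ 1.1363.
MPK = 0.46·1.1363^(-0.54) ≈ 0.4293.
MPK > n+g+δ = 0.14, so the economy is dynamically efficient (under-saving).

under-saving; MPK ≈ 0.43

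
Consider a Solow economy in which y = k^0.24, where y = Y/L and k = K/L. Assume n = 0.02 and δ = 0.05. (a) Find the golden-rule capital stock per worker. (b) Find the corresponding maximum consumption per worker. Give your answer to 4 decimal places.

The effective depreciation rate is n + δ = 0.02 + 0.05 = 0.07.
At the golden rule the marginal product of capital equals n+δ: 0.24·k^(0.24−1) = 0.07. Solving, k_gold = (0.24/0.07)^(1/0.76) ≈ 5.0594.
y_gold = 5.0594^0.24 ≈ 1.4756; c_gold = y_gold − 0.07·k_gold ≈ 1.1215.

(a) k_gold ≈ 5.0594; (b) c_gold ≈ 1.1215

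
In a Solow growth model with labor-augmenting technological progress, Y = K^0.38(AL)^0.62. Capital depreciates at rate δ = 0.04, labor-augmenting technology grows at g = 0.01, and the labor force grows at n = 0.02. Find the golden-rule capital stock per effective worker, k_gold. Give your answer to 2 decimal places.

Break-even investment rate: n + g + δ = 0.02 + 0.01 + 0.04 = 0.07.
At the golden rule the marginal product of capital equals n+g+δ: 0.38·k^(0.38−1) = 0.07. Solving, k_gold = (0.38/0.07)^(1/0.62) ≈ 15.3101.

k_gold ≈ 15.31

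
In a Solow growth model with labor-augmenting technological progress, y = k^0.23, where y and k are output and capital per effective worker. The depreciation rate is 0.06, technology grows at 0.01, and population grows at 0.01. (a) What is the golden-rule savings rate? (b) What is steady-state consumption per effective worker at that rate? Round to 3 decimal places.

(a) s_gold = 0.230; (b) c_gold ≈ 1.056

n + g + δ = 0.01 + 0.01 + 0.06 = 0.08.
For Cobb-Douglas, s_gold equals capital's share: s_gold = 0.23.
At the golden rule the marginal product of capital equals n+g+δ: 0.23·k^(0.23−1) = 0.08. Solving, k_gold = (0.23/0.08)^(1/0.77) ≈ 3.9412.
y_gold = 3.9412^0.23 ≈ 1.3709; c_gold = (1−0.23)·y_gold ≈ 1.0556.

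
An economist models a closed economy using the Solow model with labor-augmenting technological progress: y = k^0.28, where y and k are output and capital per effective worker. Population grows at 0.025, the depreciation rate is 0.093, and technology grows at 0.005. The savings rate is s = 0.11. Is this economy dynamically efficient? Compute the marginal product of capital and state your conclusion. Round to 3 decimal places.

Break-even investment rate: n + g + δ = 0.025 + 0.005 + 0.093 = 0.123.
Steady-state k*: s·k^0.28 = 0.123·k gives k* = (0.11/0.123)^(1/0.72) ≈ 0.8563.
MPK = 0.28·0.8563^(-0.72) ≈ 0.3131.
MPK > n+g+δ = 0.123, so the economy is dynamically efficient (under-saving).

dynamically efficient; MPK ≈ 0.313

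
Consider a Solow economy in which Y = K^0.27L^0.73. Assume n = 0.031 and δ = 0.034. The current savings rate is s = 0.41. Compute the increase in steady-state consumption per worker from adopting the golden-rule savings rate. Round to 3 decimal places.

n + δ = 0.031 + 0.034 = 0.065.
Current steady state (s = 0.41): k* = (0.41/0.065)^(1/0.73) ≈ 12.4656, y* = 12.4656^0.27 ≈ 1.9763, c* = (1−0.41)·1.9763 ≈ 1.1660.
Maximizing c = f(k) − (n+δ)·k gives f'(k) = n+δ, i.e. 0.27·k^(0.27−1) = 0.065, so k_gold = (0.27/0.065)^(1/0.73) ≈ 7.0338.
y_gold = 7.0338^0.27 ≈ 1.6933, c_gold = y_gold − 0.065·k_gold ≈ 1.2361.
Gain: Δc = 1.2361 − 1.1660 ≈ 0.0701.

Δc ≈ 0.070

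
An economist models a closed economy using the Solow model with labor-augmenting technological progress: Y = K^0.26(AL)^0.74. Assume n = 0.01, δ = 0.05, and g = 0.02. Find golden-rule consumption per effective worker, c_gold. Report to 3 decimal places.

c_gold ≈ 1.120

n + g + δ = 0.01 + 0.02 + 0.05 = 0.08.
Golden rule sets MPK = n+g+δ: 0.26·k^(0.26−1) = 0.08, so k_gold = (0.26/0.08)^(1/0.74) ≈ 4.9174.
y_gold = 4.9174^0.26 ≈ 1.5130.
c_gold = y_gold − (n+g+δ)·k_gold = 1.5130 − 0.08·4.9174 ≈ 1.1197.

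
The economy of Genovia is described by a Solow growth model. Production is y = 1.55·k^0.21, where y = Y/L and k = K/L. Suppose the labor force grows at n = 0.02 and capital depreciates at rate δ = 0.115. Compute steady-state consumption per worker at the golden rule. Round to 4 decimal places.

c_gold ≈ 1.5473

n + δ = 0.02 + 0.115 = 0.135.
Maximizing c = f(k) − (n+δ)·k gives f'(k) = n+δ, i.e. 0.21·1.55·k^(0.21−1) = 0.135, so k_gold = (0.21·1.55/0.135)^(1/0.79) ≈ 3.0466.
y_gold = 1.55·3.0466^0.21 ≈ 1.9585.
c_gold = y_gold − (n+δ)·k_gold = 1.9585 − 0.135·3.0466 ≈ 1.5473.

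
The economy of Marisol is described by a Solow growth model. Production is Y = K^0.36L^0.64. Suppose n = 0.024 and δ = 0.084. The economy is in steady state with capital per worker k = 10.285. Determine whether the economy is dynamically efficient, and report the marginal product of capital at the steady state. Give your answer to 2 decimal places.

dynamically inefficient; MPK ≈ 0.08

Break-even investment rate: n + δ = 0.024 + 0.084 = 0.108.
MPK = 0.36·k^(0.36−1) = 0.36·10.285^(-0.64) ≈ 0.0810.
MPK < 0.108, so the economy is dynamically inefficient (over-saving).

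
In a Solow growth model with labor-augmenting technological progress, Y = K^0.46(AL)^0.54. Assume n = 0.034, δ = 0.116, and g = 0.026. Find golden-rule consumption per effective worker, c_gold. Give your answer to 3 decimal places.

c_gold ≈ 1.224

The effective depreciation rate is n + g + δ = 0.034 + 0.026 + 0.116 = 0.176.
Setting f'(k) = n+g+δ gives 0.46·k^(0.46−1) = 0.176, hence k_gold = (0.46/0.176)^(1/0.54) ≈ 5.9248.
y_gold = 5.9248^0.46 ≈ 2.2669.
c_gold = y_gold − (n+g+δ)·k_gold = 2.2669 − 0.176·5.9248 ≈ 1.2241.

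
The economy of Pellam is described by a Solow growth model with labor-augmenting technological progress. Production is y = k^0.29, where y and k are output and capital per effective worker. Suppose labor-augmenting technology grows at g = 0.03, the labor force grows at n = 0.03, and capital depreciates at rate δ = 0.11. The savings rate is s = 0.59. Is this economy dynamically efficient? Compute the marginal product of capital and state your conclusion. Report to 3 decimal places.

Break-even investment rate: n + g + δ = 0.03 + 0.03 + 0.11 = 0.17.
Steady-state k*: s·k^0.29 = 0.17·k gives k* = (0.59/0.17)^(1/0.71) ≈ 5.7694.
MPK = 0.29·5.7694^(-0.71) ≈ 0.0836.
MPK < n+g+δ = 0.17, so the economy is dynamically inefficient (over-saving).

dynamically inefficient; MPK ≈ 0.084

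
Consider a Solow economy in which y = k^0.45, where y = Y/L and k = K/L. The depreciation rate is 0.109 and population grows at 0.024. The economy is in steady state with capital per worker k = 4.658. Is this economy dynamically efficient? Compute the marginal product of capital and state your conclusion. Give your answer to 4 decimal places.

dynamically efficient; MPK ≈ 0.1931

The effective depreciation rate is n + δ = 0.024 + 0.109 = 0.133.
MPK = 0.45·k^(0.45−1) = 0.45·4.658^(-0.55) ≈ 0.1931.
MPK > 0.133, so the economy is dynamically efficient (under-saving).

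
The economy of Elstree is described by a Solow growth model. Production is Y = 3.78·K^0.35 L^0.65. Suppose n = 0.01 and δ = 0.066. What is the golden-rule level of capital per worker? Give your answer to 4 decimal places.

Capital per worker breaks even when investment replaces (n + δ)·k; here n + δ = 0.076.
Maximizing c = f(k) − (n+δ)·k gives f'(k) = n+δ, i.e. 0.35·3.78·k^(0.35−1) = 0.076, so k_gold = (0.35·3.78/0.076)^(1/0.65) ≈ 81.0663.

k_gold ≈ 81.0663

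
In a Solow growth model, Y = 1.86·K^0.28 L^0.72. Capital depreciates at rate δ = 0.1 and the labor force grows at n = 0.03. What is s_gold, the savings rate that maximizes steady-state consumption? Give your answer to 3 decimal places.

The effective depreciation rate is n + δ = 0.03 + 0.1 = 0.13.
At the golden rule MPK = n+δ, and in any Cobb-Douglas steady state s = (n+δ)·k/y = MPK·k/y = capital's share 0.28.

s_gold = 0.280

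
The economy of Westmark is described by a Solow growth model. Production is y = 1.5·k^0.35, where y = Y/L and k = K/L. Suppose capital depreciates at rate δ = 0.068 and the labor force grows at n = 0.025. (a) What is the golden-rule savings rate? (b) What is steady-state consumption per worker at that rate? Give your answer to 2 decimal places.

(a) s_gold = 0.35; (b) c_gold ≈ 2.48

Break-even investment rate: n + δ = 0.025 + 0.068 = 0.093.
For Cobb-Douglas, s_gold equals capital's share: s_gold = 0.35.
Setting f'(k) = n+δ gives 0.35·1.5·k^(0.35−1) = 0.093, hence k_gold = (0.35·1.5/0.093)^(1/0.65) ≈ 14.3359.
y_gold = 1.5·14.3359^0.35 ≈ 3.8093; c_gold = (1−0.35)·y_gold ≈ 2.4760.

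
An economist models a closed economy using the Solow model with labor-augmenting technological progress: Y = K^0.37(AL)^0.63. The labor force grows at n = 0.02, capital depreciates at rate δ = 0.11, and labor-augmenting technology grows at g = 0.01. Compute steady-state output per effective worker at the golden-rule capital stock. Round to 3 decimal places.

y_gold ≈ 1.770

Capital per effective worker breaks even when investment replaces (n + g + δ)·k; here n + g + δ = 0.14.
At the golden rule the marginal product of capital equals n+g+δ: 0.37·k^(0.37−1) = 0.14. Solving, k_gold = (0.37/0.14)^(1/0.63) ≈ 4.6769.
Output: y_gold = k_gold^0.37 = 4.6769^0.37 ≈ 1.7696.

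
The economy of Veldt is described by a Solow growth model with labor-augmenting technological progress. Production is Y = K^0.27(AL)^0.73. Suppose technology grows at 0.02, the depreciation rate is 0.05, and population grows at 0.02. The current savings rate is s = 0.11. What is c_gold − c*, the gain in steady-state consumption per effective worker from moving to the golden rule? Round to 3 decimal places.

Capital per effective worker breaks even when investment replaces (n + g + δ)·k; here n + g + δ = 0.09.
Current steady state (s = 0.11): k* = (0.11/0.09)^(1/0.73) ≈ 1.3164, y* = 1.3164^0.27 ≈ 1.0770, c* = (1−0.11)·1.0770 ≈ 0.9586.
At the golden rule the marginal product of capital equals n+g+δ: 0.27·k^(0.27−1) = 0.09. Solving, k_gold = (0.27/0.09)^(1/0.73) ≈ 4.5039.
y_gold = 4.5039^0.27 ≈ 1.5013, c_gold = y_gold − 0.09·k_gold ≈ 1.0960.
Gain: Δc = 1.0960 − 0.9586 ≈ 0.1374.

Δc ≈ 0.137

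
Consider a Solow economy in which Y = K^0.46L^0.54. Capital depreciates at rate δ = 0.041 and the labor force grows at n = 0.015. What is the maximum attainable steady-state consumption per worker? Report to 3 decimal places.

n + δ = 0.015 + 0.041 = 0.056.
Setting f'(k) = n+δ gives 0.46·k^(0.46−1) = 0.056, hence k_gold = (0.46/0.056)^(1/0.54) ≈ 49.3910.
y_gold = 49.3910^0.46 ≈ 6.0128.
c_gold = y_gold − (n+δ)·k_gold = 6.0128 − 0.056·49.3910 ≈ 3.2469.

c_gold ≈ 3.247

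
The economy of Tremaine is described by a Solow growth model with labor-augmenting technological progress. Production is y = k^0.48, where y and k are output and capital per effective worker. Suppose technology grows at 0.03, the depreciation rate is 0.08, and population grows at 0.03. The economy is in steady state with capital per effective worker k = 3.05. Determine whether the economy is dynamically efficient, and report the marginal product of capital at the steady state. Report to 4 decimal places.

dynamically efficient; MPK ≈ 0.2688

Capital per effective worker breaks even when investment replaces (n + g + δ)·k; here n + g + δ = 0.14.
MPK = 0.48·k^(0.48−1) = 0.48·3.05^(-0.52) ≈ 0.2688.
MPK > 0.14, so the economy is dynamically efficient (under-saving).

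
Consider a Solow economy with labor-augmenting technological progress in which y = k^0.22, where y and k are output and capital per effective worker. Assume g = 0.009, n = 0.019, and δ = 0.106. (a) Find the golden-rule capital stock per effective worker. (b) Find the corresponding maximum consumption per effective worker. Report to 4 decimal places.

Break-even investment rate: n + g + δ = 0.019 + 0.009 + 0.106 = 0.134.
Setting f'(k) = n+g+δ gives 0.22·k^(0.22−1) = 0.134, hence k_gold = (0.22/0.134)^(1/0.78) ≈ 1.8882.
y_gold = 1.8882^0.22 ≈ 1.1501; c_gold = y_gold − 0.134·k_gold ≈ 0.8971.

(a) k_gold ≈ 1.8882; (b) c_gold ≈ 0.8971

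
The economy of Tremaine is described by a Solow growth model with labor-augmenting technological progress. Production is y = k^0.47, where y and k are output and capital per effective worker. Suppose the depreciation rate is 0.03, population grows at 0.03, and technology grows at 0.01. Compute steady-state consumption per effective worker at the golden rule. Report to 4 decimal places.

c_gold ≈ 2.8685

Capital per effective worker breaks even when investment replaces (n + g + δ)·k; here n + g + δ = 0.07.
Setting f'(k) = n+g+δ gives 0.47·k^(0.47−1) = 0.07, hence k_gold = (0.47/0.07)^(1/0.53) ≈ 36.3393.
y_gold = 36.3393^0.47 ≈ 5.4122.
c_gold = y_gold − (n+g+δ)·k_gold = 5.4122 − 0.07·36.3393 ≈ 2.8685.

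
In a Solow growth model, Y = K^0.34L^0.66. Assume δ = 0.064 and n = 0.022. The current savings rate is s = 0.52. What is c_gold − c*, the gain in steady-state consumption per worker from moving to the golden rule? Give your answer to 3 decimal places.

Δc ≈ 0.127

Break-even investment rate: n + δ = 0.022 + 0.064 = 0.086.
Current steady state (s = 0.52): k* = (0.52/0.086)^(1/0.66) ≈ 15.2791, y* = 15.2791^0.34 ≈ 2.5269, c* = (1−0.52)·2.5269 ≈ 1.2129.
At the golden rule the marginal product of capital equals n+δ: 0.34·k^(0.34−1) = 0.086. Solving, k_gold = (0.34/0.086)^(1/0.66) ≈ 8.0263.
y_gold = 8.0263^0.34 ≈ 2.0302, c_gold = y_gold − 0.086·k_gold ≈ 1.3399.
Gain: Δc = 1.3399 − 1.2129 ≈ 0.1270.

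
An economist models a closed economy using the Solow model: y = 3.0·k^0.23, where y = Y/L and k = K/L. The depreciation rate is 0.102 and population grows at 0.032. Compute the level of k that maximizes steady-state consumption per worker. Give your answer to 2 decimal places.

k_gold ≈ 8.40

Break-even investment rate: n + δ = 0.032 + 0.102 = 0.134.
Golden rule sets MPK = n+δ: 0.23·3.0·k^(0.23−1) = 0.134, so k_gold = (0.23·3.0/0.134)^(1/0.77) ≈ 8.4012.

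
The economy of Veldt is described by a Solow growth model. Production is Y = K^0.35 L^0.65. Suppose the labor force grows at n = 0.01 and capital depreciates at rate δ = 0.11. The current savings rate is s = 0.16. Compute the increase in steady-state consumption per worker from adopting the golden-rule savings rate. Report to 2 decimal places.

n + δ = 0.01 + 0.11 = 0.12.
Current steady state (s = 0.16): k* = (0.16/0.12)^(1/0.65) ≈ 1.5567, y* = 1.5567^0.35 ≈ 1.1675, c* = (1−0.16)·1.1675 ≈ 0.9807.
Setting f'(k) = n+δ gives 0.35·k^(0.35−1) = 0.12, hence k_gold = (0.35/0.12)^(1/0.65) ≈ 5.1905.
y_gold = 5.1905^0.35 ≈ 1.7796, c_gold = y_gold − 0.12·k_gold ≈ 1.1567.
Gain: Δc = 1.1567 − 0.9807 ≈ 0.1760.

Δc ≈ 0.18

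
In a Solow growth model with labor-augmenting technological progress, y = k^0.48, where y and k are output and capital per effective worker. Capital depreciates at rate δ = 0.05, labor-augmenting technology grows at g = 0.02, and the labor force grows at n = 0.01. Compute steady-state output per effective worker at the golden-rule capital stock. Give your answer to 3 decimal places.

Break-even investment rate: n + g + δ = 0.01 + 0.02 + 0.05 = 0.08.
Maximizing c = f(k) − (n+g+δ)·k gives f'(k) = n+g+δ, i.e. 0.48·k^(0.48−1) = 0.08, so k_gold = (0.48/0.08)^(1/0.52) ≈ 31.3650.
Output: y_gold = k_gold^0.48 = 31.3650^0.48 ≈ 5.2275.

y_gold ≈ 5.227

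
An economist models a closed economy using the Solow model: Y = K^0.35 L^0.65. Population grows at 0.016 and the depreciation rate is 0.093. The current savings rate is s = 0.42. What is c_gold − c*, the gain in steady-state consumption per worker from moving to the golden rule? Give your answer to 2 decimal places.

Δc ≈ 0.02

Capital per worker breaks even when investment replaces (n + δ)·k; here n + δ = 0.109.
Current steady state (s = 0.42): k* = (0.42/0.109)^(1/0.65) ≈ 7.9665, y* = 7.9665^0.35 ≈ 2.0675, c* = (1−0.42)·2.0675 ≈ 1.1991.
Maximizing c = f(k) − (n+δ)·k gives f'(k) = n+δ, i.e. 0.35·k^(0.35−1) = 0.109, so k_gold = (0.35/0.109)^(1/0.65) ≈ 6.0179.
y_gold = 6.0179^0.35 ≈ 1.8742, c_gold = y_gold − 0.109·k_gold ≈ 1.2182.
Gain: Δc = 1.2182 − 1.1991 ≈ 0.0191.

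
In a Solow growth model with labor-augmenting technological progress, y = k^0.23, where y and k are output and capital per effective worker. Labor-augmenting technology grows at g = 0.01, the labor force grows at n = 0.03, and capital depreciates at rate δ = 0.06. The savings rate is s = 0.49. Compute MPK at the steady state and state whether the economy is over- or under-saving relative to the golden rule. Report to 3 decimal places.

Break-even investment rate: n + g + δ = 0.03 + 0.01 + 0.06 = 0.1.
Steady-state k*: s·k^0.23 = 0.1·k gives k* = (0.49/0.1)^(1/0.77) ≈ 7.8770.
MPK = 0.23·7.8770^(-0.77) ≈ 0.0469.
MPK < n+g+δ = 0.1, so the economy is dynamically inefficient (over-saving).

over-saving; MPK ≈ 0.047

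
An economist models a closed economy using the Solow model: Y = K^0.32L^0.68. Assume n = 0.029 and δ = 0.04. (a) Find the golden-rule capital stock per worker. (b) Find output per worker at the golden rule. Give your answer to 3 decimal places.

Capital per worker breaks even when investment replaces (n + δ)·k; here n + δ = 0.069.
Maximizing c = f(k) − (n+δ)·k gives f'(k) = n+δ, i.e. 0.32·k^(0.32−1) = 0.069, so k_gold = (0.32/0.069)^(1/0.68) ≈ 9.5467.
y_gold = 9.5467^0.32 ≈ 2.0585.

(a) k_gold ≈ 9.547; (b) y_gold ≈ 2.059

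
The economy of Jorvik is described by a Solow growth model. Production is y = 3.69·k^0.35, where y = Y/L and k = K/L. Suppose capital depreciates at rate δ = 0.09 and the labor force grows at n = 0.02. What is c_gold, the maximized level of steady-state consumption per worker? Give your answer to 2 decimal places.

Capital per worker breaks even when investment replaces (n + δ)·k; here n + δ = 0.11.
Setting f'(k) = n+δ gives 0.35·3.69·k^(0.35−1) = 0.11, hence k_gold = (0.35·3.69/0.11)^(1/0.65) ≈ 44.2278.
y_gold = 3.69·44.2278^0.35 ≈ 13.9002.
c_gold = y_gold − (n+δ)·k_gold = 13.9002 − 0.11·44.2278 ≈ 9.0351.

c_gold ≈ 9.04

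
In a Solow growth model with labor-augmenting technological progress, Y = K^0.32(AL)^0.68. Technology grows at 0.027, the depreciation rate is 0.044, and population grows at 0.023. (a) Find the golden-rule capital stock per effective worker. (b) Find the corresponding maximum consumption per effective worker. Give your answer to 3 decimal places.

Break-even investment rate: n + g + δ = 0.023 + 0.027 + 0.044 = 0.094.
Setting f'(k) = n+g+δ gives 0.32·k^(0.32−1) = 0.094, hence k_gold = (0.32/0.094)^(1/0.68) ≈ 6.0588.
y_gold = 6.0588^0.32 ≈ 1.7798; c_gold = y_gold − 0.094·k_gold ≈ 1.2102.

(a) k_gold ≈ 6.059; (b) c_gold ≈ 1.210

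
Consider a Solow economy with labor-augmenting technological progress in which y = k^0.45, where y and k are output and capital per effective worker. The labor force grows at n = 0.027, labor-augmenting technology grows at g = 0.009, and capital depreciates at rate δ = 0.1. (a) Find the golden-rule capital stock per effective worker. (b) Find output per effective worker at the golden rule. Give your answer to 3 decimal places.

Capital per effective worker breaks even when investment replaces (n + g + δ)·k; here n + g + δ = 0.136.
At the golden rule the marginal product of capital equals n+g+δ: 0.45·k^(0.45−1) = 0.136. Solving, k_gold = (0.45/0.136)^(1/0.55) ≈ 8.8077.
y_gold = 8.8077^0.45 ≈ 2.6619.

(a) k_gold ≈ 8.808; (b) y_gold ≈ 2.662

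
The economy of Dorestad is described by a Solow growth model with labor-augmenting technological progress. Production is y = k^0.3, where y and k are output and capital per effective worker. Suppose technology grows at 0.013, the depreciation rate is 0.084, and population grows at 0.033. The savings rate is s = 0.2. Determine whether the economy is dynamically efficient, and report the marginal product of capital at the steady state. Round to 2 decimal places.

The effective depreciation rate is n + g + δ = 0.033 + 0.013 + 0.084 = 0.13.
Steady-state k*: s·k^0.3 = 0.13·k gives k* = (0.2/0.13)^(1/0.7) ≈ 1.8504.
MPK = 0.3·1.8504^(-0.7) ≈ 0.1950.
MPK > n+g+δ = 0.13, so the economy is dynamically efficient (under-saving).

dynamically efficient; MPK ≈ 0.20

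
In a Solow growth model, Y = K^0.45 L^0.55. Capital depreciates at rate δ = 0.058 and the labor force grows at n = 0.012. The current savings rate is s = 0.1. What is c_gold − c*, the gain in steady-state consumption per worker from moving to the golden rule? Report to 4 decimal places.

The effective depreciation rate is n + δ = 0.012 + 0.058 = 0.07.
Current steady state (s = 0.1): k* = (0.1/0.07)^(1/0.55) ≈ 1.9127, y* = 1.9127^0.45 ≈ 1.3389, c* = (1−0.1)·1.3389 ≈ 1.2050.
At the golden rule the marginal product of capital equals n+δ: 0.45·k^(0.45−1) = 0.07. Solving, k_gold = (0.45/0.07)^(1/0.55) ≈ 29.4645.
y_gold = 29.4645^0.45 ≈ 4.5834, c_gold = y_gold − 0.07·k_gold ≈ 2.5209.
Gain: Δc = 2.5209 − 1.2050 ≈ 1.3159.

Δc ≈ 1.3159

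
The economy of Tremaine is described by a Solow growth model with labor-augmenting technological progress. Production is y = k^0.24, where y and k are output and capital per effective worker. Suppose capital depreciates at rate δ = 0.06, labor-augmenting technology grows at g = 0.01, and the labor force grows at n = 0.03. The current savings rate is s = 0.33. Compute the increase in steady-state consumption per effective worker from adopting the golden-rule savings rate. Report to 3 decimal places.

Δc ≈ 0.025

Capital per effective worker breaks even when investment replaces (n + g + δ)·k; here n + g + δ = 0.1.
Current steady state (s = 0.33): k* = (0.33/0.1)^(1/0.76) ≈ 4.8112, y* = 4.8112^0.24 ≈ 1.4579, c* = (1−0.33)·1.4579 ≈ 0.9768.
Maximizing c = f(k) − (n+g+δ)·k gives f'(k) = n+g+δ, i.e. 0.24·k^(0.24−1) = 0.1, so k_gold = (0.24/0.1)^(1/0.76) ≈ 3.1643.
y_gold = 3.1643^0.24 ≈ 1.3185, c_gold = y_gold − 0.1·k_gold ≈ 1.0020.
Gain: Δc = 1.0020 − 0.9768 ≈ 0.0252.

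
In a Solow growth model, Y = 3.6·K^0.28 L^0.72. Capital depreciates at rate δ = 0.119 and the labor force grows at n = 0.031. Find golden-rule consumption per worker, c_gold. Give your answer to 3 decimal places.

The effective depreciation rate is n + δ = 0.031 + 0.119 = 0.15.
Setting f'(k) = n+δ gives 0.28·3.6·k^(0.28−1) = 0.15, hence k_gold = (0.28·3.6/0.15)^(1/0.72) ≈ 14.0969.
y_gold = 3.6·14.0969^0.28 ≈ 7.5519.
c_gold = y_gold − (n+δ)·k_gold = 7.5519 − 0.15·14.0969 ≈ 5.4374.

c_gold ≈ 5.437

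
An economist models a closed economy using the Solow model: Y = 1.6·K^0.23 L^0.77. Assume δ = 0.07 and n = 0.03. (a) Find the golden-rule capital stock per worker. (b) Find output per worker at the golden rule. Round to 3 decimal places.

Break-even investment rate: n + δ = 0.03 + 0.07 = 0.1.
Maximizing c = f(k) − (n+δ)·k gives f'(k) = n+δ, i.e. 0.23·1.6·k^(0.23−1) = 0.1, so k_gold = (0.23·1.6/0.1)^(1/0.77) ≈ 5.4308.
y_gold = 1.6·5.4308^0.23 ≈ 2.3612.

(a) k_gold ≈ 5.431; (b) y_gold ≈ 2.361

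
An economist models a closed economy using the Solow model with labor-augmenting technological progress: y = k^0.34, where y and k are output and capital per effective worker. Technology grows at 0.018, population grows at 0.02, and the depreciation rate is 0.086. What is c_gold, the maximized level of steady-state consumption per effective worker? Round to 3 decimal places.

c_gold ≈ 1.110

n + g + δ = 0.02 + 0.018 + 0.086 = 0.124.
At the golden rule the marginal product of capital equals n+g+δ: 0.34·k^(0.34−1) = 0.124. Solving, k_gold = (0.34/0.124)^(1/0.66) ≈ 4.6102.
y_gold = 4.6102^0.34 ≈ 1.6814.
c_gold = y_gold − (n+g+δ)·k_gold = 1.6814 − 0.124·4.6102 ≈ 1.1097.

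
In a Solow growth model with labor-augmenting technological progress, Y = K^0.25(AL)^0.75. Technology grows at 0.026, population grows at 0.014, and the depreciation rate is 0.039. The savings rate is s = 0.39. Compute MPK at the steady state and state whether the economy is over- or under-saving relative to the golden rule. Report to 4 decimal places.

over-saving; MPK ≈ 0.0506

The effective depreciation rate is n + g + δ = 0.014 + 0.026 + 0.039 = 0.079.
Steady-state k*: s·k^0.25 = 0.079·k gives k* = (0.39/0.079)^(1/0.75) ≈ 8.4059.
MPK = 0.25·8.4059^(-0.75) ≈ 0.0506.
MPK < n+g+δ = 0.079, so the economy is dynamically inefficient (over-saving).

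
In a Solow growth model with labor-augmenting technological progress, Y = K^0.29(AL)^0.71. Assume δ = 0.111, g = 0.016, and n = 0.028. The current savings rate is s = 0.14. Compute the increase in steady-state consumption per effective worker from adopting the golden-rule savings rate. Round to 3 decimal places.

n + g + δ = 0.028 + 0.016 + 0.111 = 0.155.
Current steady state (s = 0.14): k* = (0.14/0.155)^(1/0.71) ≈ 0.8664, y* = 0.8664^0.29 ≈ 0.9593, c* = (1−0.14)·0.9593 ≈ 0.8250.
Setting f'(k) = n+g+δ gives 0.29·k^(0.29−1) = 0.155, hence k_gold = (0.29/0.155)^(1/0.71) ≈ 2.4165.
y_gold = 2.4165^0.29 ≈ 1.2916, c_gold = y_gold − 0.155·k_gold ≈ 0.9170.
Gain: Δc = 0.9170 − 0.8250 ≈ 0.0921.

Δc ≈ 0.092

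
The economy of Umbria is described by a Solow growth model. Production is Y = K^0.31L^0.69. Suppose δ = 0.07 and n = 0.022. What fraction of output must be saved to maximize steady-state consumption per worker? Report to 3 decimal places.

Capital per worker breaks even when investment replaces (n + δ)·k; here n + δ = 0.092.
At the golden rule MPK = n+δ, and in any Cobb-Douglas steady state s = (n+δ)·k/y = MPK·k/y = capital's share 0.31.

s_gold = 0.310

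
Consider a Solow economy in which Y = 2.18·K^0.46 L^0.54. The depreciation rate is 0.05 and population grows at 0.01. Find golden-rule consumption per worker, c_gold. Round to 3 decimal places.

Break-even investment rate: n + δ = 0.01 + 0.05 = 0.06.
Maximizing c = f(k) − (n+δ)·k gives f'(k) = n+δ, i.e. 0.46·2.18·k^(0.46−1) = 0.06, so k_gold = (0.46·2.18/0.06)^(1/0.54) ≈ 184.0482.
y_gold = 2.18·184.0482^0.46 ≈ 24.0063.
c_gold = y_gold − (n+δ)·k_gold = 24.0063 − 0.06·184.0482 ≈ 12.9634.

c_gold ≈ 12.963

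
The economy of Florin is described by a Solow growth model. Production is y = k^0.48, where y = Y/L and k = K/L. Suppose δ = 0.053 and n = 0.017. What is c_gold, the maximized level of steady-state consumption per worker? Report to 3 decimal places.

Capital per worker breaks even when investment replaces (n + δ)·k; here n + δ = 0.07.
At the golden rule the marginal product of capital equals n+δ: 0.48·k^(0.48−1) = 0.07. Solving, k_gold = (0.48/0.07)^(1/0.52) ≈ 40.5478.
y_gold = 40.5478^0.48 ≈ 5.9132.
c_gold = y_gold − (n+δ)·k_gold = 5.9132 − 0.07·40.5478 ≈ 3.0749.

c_gold ≈ 3.075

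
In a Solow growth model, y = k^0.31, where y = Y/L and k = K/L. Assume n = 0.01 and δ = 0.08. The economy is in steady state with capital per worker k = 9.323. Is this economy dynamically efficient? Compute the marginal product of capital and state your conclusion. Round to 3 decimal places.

Capital per worker breaks even when investment replaces (n + δ)·k; here n + δ = 0.09.
MPK = 0.31·k^(0.31−1) = 0.31·9.323^(-0.69) ≈ 0.0664.
MPK < 0.09, so the economy is dynamically inefficient (over-saving).

dynamically inefficient; MPK ≈ 0.066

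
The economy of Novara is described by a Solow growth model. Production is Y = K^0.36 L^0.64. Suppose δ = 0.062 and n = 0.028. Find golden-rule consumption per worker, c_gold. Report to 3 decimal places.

Break-even investment rate: n + δ = 0.028 + 0.062 = 0.09.
Setting f'(k) = n+δ gives 0.36·k^(0.36−1) = 0.09, hence k_gold = (0.36/0.09)^(1/0.64) ≈ 8.7241.
y_gold = 8.7241^0.36 ≈ 2.1810.
c_gold = y_gold − (n+δ)·k_gold = 2.1810 − 0.09·8.7241 ≈ 1.3958.

c_gold ≈ 1.396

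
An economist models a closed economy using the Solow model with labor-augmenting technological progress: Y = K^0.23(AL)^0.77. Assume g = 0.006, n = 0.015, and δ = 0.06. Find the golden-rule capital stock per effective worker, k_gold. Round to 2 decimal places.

Break-even investment rate: n + g + δ = 0.015 + 0.006 + 0.06 = 0.081.
Golden rule sets MPK = n+g+δ: 0.23·k^(0.23−1) = 0.081, so k_gold = (0.23/0.081)^(1/0.77) ≈ 3.8782.

k_gold ≈ 3.88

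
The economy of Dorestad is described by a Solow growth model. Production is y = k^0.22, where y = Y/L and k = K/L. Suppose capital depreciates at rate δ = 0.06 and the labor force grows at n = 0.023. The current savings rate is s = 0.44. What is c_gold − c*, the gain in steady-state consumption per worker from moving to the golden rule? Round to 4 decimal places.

Δc ≈ 0.1304

The effective depreciation rate is n + δ = 0.023 + 0.06 = 0.083.
Current steady state (s = 0.44): k* = (0.44/0.083)^(1/0.78) ≈ 8.4857, y* = 8.4857^0.22 ≈ 1.6007, c* = (1−0.44)·1.6007 ≈ 0.8964.
Maximizing c = f(k) − (n+δ)·k gives f'(k) = n+δ, i.e. 0.22·k^(0.22−1) = 0.083, so k_gold = (0.22/0.083)^(1/0.78) ≈ 3.4894.
y_gold = 3.4894^0.22 ≈ 1.3165, c_gold = y_gold − 0.083·k_gold ≈ 1.0268.
Gain: Δc = 1.0268 − 0.8964 ≈ 0.1304.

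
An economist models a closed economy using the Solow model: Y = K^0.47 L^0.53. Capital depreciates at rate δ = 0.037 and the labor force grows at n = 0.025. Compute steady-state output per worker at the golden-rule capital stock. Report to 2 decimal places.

Break-even investment rate: n + δ = 0.025 + 0.037 = 0.062.
Golden rule sets MPK = n+δ: 0.47·k^(0.47−1) = 0.062, so k_gold = (0.47/0.062)^(1/0.53) ≈ 45.6902.
Output: y_gold = k_gold^0.47 = 45.6902^0.47 ≈ 6.0272.

y_gold ≈ 6.03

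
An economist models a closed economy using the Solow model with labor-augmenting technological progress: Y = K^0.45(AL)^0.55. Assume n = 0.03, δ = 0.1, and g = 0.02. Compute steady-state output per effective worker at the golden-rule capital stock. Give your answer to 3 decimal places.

y_gold ≈ 2.457

Break-even investment rate: n + g + δ = 0.03 + 0.02 + 0.1 = 0.15.
Golden rule sets MPK = n+g+δ: 0.45·k^(0.45−1) = 0.15, so k_gold = (0.45/0.15)^(1/0.55) ≈ 7.3704.
Output: y_gold = k_gold^0.45 = 7.3704^0.45 ≈ 2.4568.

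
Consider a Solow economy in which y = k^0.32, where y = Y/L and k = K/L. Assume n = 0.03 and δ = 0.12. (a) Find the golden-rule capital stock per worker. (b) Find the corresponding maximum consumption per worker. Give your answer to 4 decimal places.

(a) k_gold ≈ 3.0473; (b) c_gold ≈ 0.9713

The effective depreciation rate is n + δ = 0.03 + 0.12 = 0.15.
Maximizing c = f(k) − (n+δ)·k gives f'(k) = n+δ, i.e. 0.32·k^(0.32−1) = 0.15, so k_gold = (0.32/0.15)^(1/0.68) ≈ 3.0473.
y_gold = 3.0473^0.32 ≈ 1.4284; c_gold = y_gold − 0.15·k_gold ≈ 0.9713.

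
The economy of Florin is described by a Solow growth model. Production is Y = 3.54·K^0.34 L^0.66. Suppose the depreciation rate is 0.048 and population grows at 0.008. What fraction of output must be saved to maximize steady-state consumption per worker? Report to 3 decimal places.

s_gold = 0.340

n + δ = 0.008 + 0.048 = 0.056.
At the golden rule MPK = n+δ, and in any Cobb-Douglas steady state s = (n+δ)·k/y = MPK·k/y = capital's share 0.34.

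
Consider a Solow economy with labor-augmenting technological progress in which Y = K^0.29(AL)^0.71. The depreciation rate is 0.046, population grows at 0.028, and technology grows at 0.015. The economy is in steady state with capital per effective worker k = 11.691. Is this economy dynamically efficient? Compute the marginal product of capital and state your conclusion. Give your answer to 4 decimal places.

Break-even investment rate: n + g + δ = 0.028 + 0.015 + 0.046 = 0.089.
MPK = 0.29·k^(0.29−1) = 0.29·11.691^(-0.71) ≈ 0.0506.
MPK < 0.089, so the economy is dynamically inefficient (over-saving).

dynamically inefficient; MPK ≈ 0.0506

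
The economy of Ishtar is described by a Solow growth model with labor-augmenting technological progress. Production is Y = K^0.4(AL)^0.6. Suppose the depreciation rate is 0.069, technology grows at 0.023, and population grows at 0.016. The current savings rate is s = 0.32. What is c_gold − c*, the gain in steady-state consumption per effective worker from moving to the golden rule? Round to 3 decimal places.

Δc ≈ 0.033

Break-even investment rate: n + g + δ = 0.016 + 0.023 + 0.069 = 0.108.
Current steady state (s = 0.32): k* = (0.32/0.108)^(1/0.6) ≈ 6.1124, y* = 6.1124^0.4 ≈ 2.0629, c* = (1−0.32)·2.0629 ≈ 1.4028.
Golden rule sets MPK = n+g+δ: 0.4·k^(0.4−1) = 0.108, so k_gold = (0.4/0.108)^(1/0.6) ≈ 8.8660.
y_gold = 8.8660^0.4 ≈ 2.3938, c_gold = y_gold − 0.108·k_gold ≈ 1.4363.
Gain: Δc = 1.4363 − 1.4028 ≈ 0.0335.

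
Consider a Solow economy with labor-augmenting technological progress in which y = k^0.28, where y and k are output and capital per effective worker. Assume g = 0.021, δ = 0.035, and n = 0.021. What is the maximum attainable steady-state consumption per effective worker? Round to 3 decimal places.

c_gold ≈ 1.190

The effective depreciation rate is n + g + δ = 0.021 + 0.021 + 0.035 = 0.077.
Maximizing c = f(k) − (n+g+δ)·k gives f'(k) = n+g+δ, i.e. 0.28·k^(0.28−1) = 0.077, so k_gold = (0.28/0.077)^(1/0.72) ≈ 6.0076.
y_gold = 6.0076^0.28 ≈ 1.6521.
c_gold = y_gold − (n+g+δ)·k_gold = 1.6521 − 0.077·6.0076 ≈ 1.1895.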